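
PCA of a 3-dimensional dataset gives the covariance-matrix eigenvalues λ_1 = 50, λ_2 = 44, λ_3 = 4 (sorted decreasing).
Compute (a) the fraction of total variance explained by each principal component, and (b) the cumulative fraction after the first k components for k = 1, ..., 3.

Step 1 — total variance = trace(Sigma) = Σ λ_i = 50 + 44 + 4 = 98.

Step 2 — fraction explained by component i = λ_i / Σ λ:
  PC1: 50/98 = 0.5102
  PC2: 44/98 = 0.449
  PC3: 4/98 = 0.0408

Step 3 — cumulative fraction after k components = (λ_1 + ... + λ_k) / Σ λ:
  k = 1: 50/98 = 0.5102
  k = 2: (50 + 44)/98 = 94/98 = 0.9592
  k = 3: (50 + 44 + 4)/98 = 98/98 = 1

Summary (fraction, with percent):

explained: PC1 0.5102 (51.02%), PC2 0.449 (44.9%), PC3 0.0408 (4.08%);  cumulative: 0.5102, 0.9592, 1


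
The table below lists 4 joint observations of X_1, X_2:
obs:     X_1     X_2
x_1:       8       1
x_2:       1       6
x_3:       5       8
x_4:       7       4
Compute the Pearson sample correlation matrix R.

Step 1 — column means:
  mean(X_1) = (8 + 1 + 5 + 7) / 4 = 21/4 = 5.25
  mean(X_2) = (1 + 6 + 8 + 4) / 4 = 19/4 = 4.75

Step 2 — sample variances and covariances s[i,j] = (1/(n-1)) · Σ_k (x_{k,i} - mean_i) · (x_{k,j} - mean_j), with n-1 = 3:
  s[X_1,X_1] = ((2.75)·(2.75) + (-4.25)·(-4.25) + (-0.25)·(-0.25) + (1.75)·(1.75)) / 3 = 28.75/3 = 9.5833
  s[X_1,X_2] = ((2.75)·(-3.75) + (-4.25)·(1.25) + (-0.25)·(3.25) + (1.75)·(-0.75)) / 3 = -17.75/3 = -5.9167
  s[X_2,X_2] = ((-3.75)·(-3.75) + (1.25)·(1.25) + (3.25)·(3.25) + (-0.75)·(-0.75)) / 3 = 26.75/3 = 8.9167
  Sample standard deviations s_i = √(s[i,i]):
  s(X_1) = √(9.5833) = 3.0957
  s(X_2) = √(8.9167) = 2.9861

Step 3 — r_{ij} = s_{ij} / (s_i · s_j):
  r[X_1,X_1] = 1 (diagonal).
  r[X_1,X_2] = -5.9167 / (3.0957 · 2.9861) = -5.9167 / 9.244 = -0.6401
  r[X_2,X_2] = 1 (diagonal).

R is symmetric with unit diagonal. Assembling:

R = [[1, -0.6401],
 [-0.6401, 1]]


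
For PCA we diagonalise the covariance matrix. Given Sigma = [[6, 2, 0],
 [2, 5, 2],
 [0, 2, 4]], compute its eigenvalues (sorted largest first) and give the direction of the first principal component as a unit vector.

Step 1 — characteristic polynomial p(λ) = det(λI - Sigma) = λ³ - tr·λ² + c_1·λ - det, where tr = trace, c_1 = sum of the principal 2×2 minors, det = det(Sigma):
  tr = 6 + 5 + 4 = 15,
  c_1 = (6·5 - (2)²) + (6·4 - (0)²) + (5·4 - (2)²) = 26 + 24 + 16 = 66,
  det = 6·(5·4 - (2)²) - (2)·((2)·4 - (2)·(0)) + (0)·((2)·(2) - 5·(0)) = 6·(16) - (2)·(8) + (0)·(4) = 80.
  So p(λ) = λ³ - 15λ² + 66λ - 80.
Step 2 — look for an integer root (rational root theorem: any rational root is an integer divisor of 80). Testing λ = 2:
  p(2) = 8 - 60 + 132 - 80 = 0  ✓
  Dividing out (λ - 2): p(λ) = (λ - 2)(λ² - 13λ + 40).
Step 3 — remaining eigenvalues from the quadratic λ² - 13λ + 40 = 0:
  Δ = 13² - 4·40 = 169 - 160 = 9,  λ = (13 ± √9)/2 = (13 ± 3)/2 = 8 or 5.
  Sorted: λ_1 = 8,  λ_2 = 5,  λ_3 = 2  (check: sum = 15 = tr ✓).

Step 4 — unit eigenvector for λ_1 = 8: v spans the null space of (Sigma - λ_1 I), whose rows are
  r_1 = (-2, 2, 0),  r_2 = (2, -3, 2),  r_3 = (0, 2, -4).
  v is orthogonal to every row, so take v ∝ r_1 × r_2 = ((2)·(2) - (0)·(-3), (0)·(2) - (-2)·(2), (-2)·(-3) - (2)·(2)) = (4, 4, 2).
  Rescale (divide by 2): u = (2, 2, 1).
  ||u|| = √((2)² + (2)² + (1)²) = √(9) = 3,  v_1 = u/||u|| ≈ (0.6667, 0.6667, 0.3333) (||v_1|| = 1).

λ_1 = 8,  λ_2 = 5,  λ_3 = 2;  v_1 ≈ (0.6667, 0.6667, 0.3333)


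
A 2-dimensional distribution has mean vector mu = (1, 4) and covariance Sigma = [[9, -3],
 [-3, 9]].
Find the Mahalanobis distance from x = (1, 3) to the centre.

Step 1 — centre the observation: (x - mu) = (0, -1).

Step 2 — invert Sigma. det(Sigma) = 9·9 - (-3)² = 72.
  Sigma^{-1} = (1/det) · [[d, -b], [-b, a]] = [[0.125, 0.0417],
 [0.0417, 0.125]].

Step 3 — form the quadratic (x - mu)^T · Sigma^{-1} · (x - mu):
  Sigma^{-1} · (x - mu) = (-0.0417, -0.125).
  (x - mu)^T · [Sigma^{-1} · (x - mu)] = (0)·(-0.0417) + (-1)·(-0.125) = 0.125.

Step 4 — take square root: d = √(0.125) ≈ 0.3536.

d(x, mu) = √(0.125) ≈ 0.3536


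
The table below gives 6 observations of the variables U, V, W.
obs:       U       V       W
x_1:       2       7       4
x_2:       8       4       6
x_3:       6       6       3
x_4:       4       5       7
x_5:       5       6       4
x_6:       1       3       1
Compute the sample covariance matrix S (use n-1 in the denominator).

Step 1 — column means:
  mean(U) = (2 + 8 + 6 + 4 + 5 + 1) / 6 = 26/6 = 4.3333
  mean(V) = (7 + 4 + 6 + 5 + 6 + 3) / 6 = 31/6 = 5.1667
  mean(W) = (4 + 6 + 3 + 7 + 4 + 1) / 6 = 25/6 = 4.1667

Step 2 — sample covariance S[i,j] = (1/(n-1)) · Σ_k (x_{k,i} - mean_i) · (x_{k,j} - mean_j), with n-1 = 5.
  S[U,U] = ((-2.3333)·(-2.3333) + (3.6667)·(3.6667) + (1.6667)·(1.6667) + (-0.3333)·(-0.3333) + (0.6667)·(0.6667) + (-3.3333)·(-3.3333)) / 5 = 33.3333/5 = 6.6667
  S[U,V] = ((-2.3333)·(1.8333) + (3.6667)·(-1.1667) + (1.6667)·(0.8333) + (-0.3333)·(-0.1667) + (0.6667)·(0.8333) + (-3.3333)·(-2.1667)) / 5 = 0.6667/5 = 0.1333
  S[U,W] = ((-2.3333)·(-0.1667) + (3.6667)·(1.8333) + (1.6667)·(-1.1667) + (-0.3333)·(2.8333) + (0.6667)·(-0.1667) + (-3.3333)·(-3.1667)) / 5 = 14.6667/5 = 2.9333
  S[V,V] = ((1.8333)·(1.8333) + (-1.1667)·(-1.1667) + (0.8333)·(0.8333) + (-0.1667)·(-0.1667) + (0.8333)·(0.8333) + (-2.1667)·(-2.1667)) / 5 = 10.8333/5 = 2.1667
  S[V,W] = ((1.8333)·(-0.1667) + (-1.1667)·(1.8333) + (0.8333)·(-1.1667) + (-0.1667)·(2.8333) + (0.8333)·(-0.1667) + (-2.1667)·(-3.1667)) / 5 = 2.8333/5 = 0.5667
  S[W,W] = ((-0.1667)·(-0.1667) + (1.8333)·(1.8333) + (-1.1667)·(-1.1667) + (2.8333)·(2.8333) + (-0.1667)·(-0.1667) + (-3.1667)·(-3.1667)) / 5 = 22.8333/5 = 4.5667

S is symmetric (S[j,i] = S[i,j]). Assembling:

S = [[6.6667, 0.1333, 2.9333],
 [0.1333, 2.1667, 0.5667],
 [2.9333, 0.5667, 4.5667]]


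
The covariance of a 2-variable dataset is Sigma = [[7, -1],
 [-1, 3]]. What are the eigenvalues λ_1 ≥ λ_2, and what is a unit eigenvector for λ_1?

Step 1 — characteristic polynomial of 2×2 Sigma:
  det(Sigma - λI) = λ² - trace · λ + det = 0.
  trace = 7 + 3 = 10, det = 7·3 - (-1)² = 20.
Step 2 — discriminant:
  Δ = trace² - 4·det = 100 - 80 = 20.
Step 3 — eigenvalues:
  λ = (trace ± √Δ)/2 = (10 ± 4.4721)/2,
  λ_1 = 7.2361,  λ_2 = 2.7639.

Step 4 — unit eigenvector for λ_1: solve (Sigma - λ_1 I)v = 0. First row:
  (7 - 7.2361)·v_x + (-1)·v_y = 0, i.e. (-0.2361)·v_x + (-1)·v_y = 0,
  so v ∝ (b, λ_1 - a) = (-1, 0.2361); multiply by -1 so the first entry is positive: u = (1, -0.2361).
  ||u|| = √((1)² + (-0.2361)²) = √(1.0557) ≈ 1.0275,
  v_1 = u/||u|| ≈ (0.9732, -0.2298) (||v_1|| = 1).

λ_1 = 7.2361,  λ_2 = 2.7639;  v_1 ≈ (0.9732, -0.2298)


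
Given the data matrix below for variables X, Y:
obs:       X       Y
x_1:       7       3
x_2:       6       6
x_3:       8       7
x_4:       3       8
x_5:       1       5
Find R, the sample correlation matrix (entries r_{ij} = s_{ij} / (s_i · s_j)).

Step 1 — column means:
  mean(X) = (7 + 6 + 8 + 3 + 1) / 5 = 25/5 = 5
  mean(Y) = (3 + 6 + 7 + 8 + 5) / 5 = 29/5 = 5.8

Step 2 — sample variances and covariances s[i,j] = (1/(n-1)) · Σ_k (x_{k,i} - mean_i) · (x_{k,j} - mean_j), with n-1 = 4:
  s[X,X] = ((2)·(2) + (1)·(1) + (3)·(3) + (-2)·(-2) + (-4)·(-4)) / 4 = 34/4 = 8.5
  s[X,Y] = ((2)·(-2.8) + (1)·(0.2) + (3)·(1.2) + (-2)·(2.2) + (-4)·(-0.8)) / 4 = -3/4 = -0.75
  s[Y,Y] = ((-2.8)·(-2.8) + (0.2)·(0.2) + (1.2)·(1.2) + (2.2)·(2.2) + (-0.8)·(-0.8)) / 4 = 14.8/4 = 3.7
  Sample standard deviations s_i = √(s[i,i]):
  s(X) = √(8.5) = 2.9155
  s(Y) = √(3.7) = 1.9235

Step 3 — r_{ij} = s_{ij} / (s_i · s_j):
  r[X,X] = 1 (diagonal).
  r[X,Y] = -0.75 / (2.9155 · 1.9235) = -0.75 / 5.608 = -0.1337
  r[Y,Y] = 1 (diagonal).

R is symmetric with unit diagonal. Assembling:

R = [[1, -0.1337],
 [-0.1337, 1]]


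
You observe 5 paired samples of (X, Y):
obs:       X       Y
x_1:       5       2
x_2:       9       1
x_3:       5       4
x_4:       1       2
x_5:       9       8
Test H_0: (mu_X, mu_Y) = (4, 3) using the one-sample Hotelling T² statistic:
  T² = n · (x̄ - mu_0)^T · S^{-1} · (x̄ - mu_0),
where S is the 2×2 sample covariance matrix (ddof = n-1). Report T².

Step 1 — sample mean vector:
  mean(X) = (5 + 9 + 5 + 1 + 9) / 5 = 29/5 = 5.8
  mean(Y) = (2 + 1 + 4 + 2 + 8) / 5 = 17/5 = 3.4
  x̄ = (5.8, 3.4),  deviation x̄ - mu_0 = (5.8, 3.4) - (4, 3) = (1.8, 0.4).

Step 2 — sample covariance matrix, S[i,j] = (1/(n-1)) · Σ_k (x_{k,i} - mean_i) · (x_{k,j} - mean_j), divisor n-1 = 4:
  S[X,X] = ((-0.8)·(-0.8) + (3.2)·(3.2) + (-0.8)·(-0.8) + (-4.8)·(-4.8) + (3.2)·(3.2)) / 4 = 44.8/4 = 11.2
  S[X,Y] = ((-0.8)·(-1.4) + (3.2)·(-2.4) + (-0.8)·(0.6) + (-4.8)·(-1.4) + (3.2)·(4.6)) / 4 = 14.4/4 = 3.6
  S[Y,Y] = ((-1.4)·(-1.4) + (-2.4)·(-2.4) + (0.6)·(0.6) + (-1.4)·(-1.4) + (4.6)·(4.6)) / 4 = 31.2/4 = 7.8
  S = [[11.2, 3.6],
 [3.6, 7.8]].

Step 3 — invert S. det(S) = 11.2·7.8 - (3.6)² = 74.4.
  S^{-1} = (1/det) · [[d, -b], [-b, a]] = [[0.1048, -0.0484],
 [-0.0484, 0.1505]].

Step 4 — quadratic form (x̄ - mu_0)^T · S^{-1} · (x̄ - mu_0):
  S^{-1} · (x̄ - mu_0) = (0.1694, -0.0269),
  (x̄ - mu_0)^T · [...] = (1.8)·(0.1694) + (0.4)·(-0.0269) = 0.2941.

Step 5 — scale by n: T² = 5 · 0.2941 = 1.4704.

T² ≈ 1.4704


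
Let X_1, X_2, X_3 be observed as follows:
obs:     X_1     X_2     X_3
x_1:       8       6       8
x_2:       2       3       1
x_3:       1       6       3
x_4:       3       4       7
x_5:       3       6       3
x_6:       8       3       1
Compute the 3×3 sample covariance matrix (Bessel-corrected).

Step 1 — column means:
  mean(X_1) = (8 + 2 + 1 + 3 + 3 + 8) / 6 = 25/6 = 4.1667
  mean(X_2) = (6 + 3 + 6 + 4 + 6 + 3) / 6 = 28/6 = 4.6667
  mean(X_3) = (8 + 1 + 3 + 7 + 3 + 1) / 6 = 23/6 = 3.8333

Step 2 — sample covariance S[i,j] = (1/(n-1)) · Σ_k (x_{k,i} - mean_i) · (x_{k,j} - mean_j), with n-1 = 5.
  S[X_1,X_1] = ((3.8333)·(3.8333) + (-2.1667)·(-2.1667) + (-3.1667)·(-3.1667) + (-1.1667)·(-1.1667) + (-1.1667)·(-1.1667) + (3.8333)·(3.8333)) / 5 = 46.8333/5 = 9.3667
  S[X_1,X_2] = ((3.8333)·(1.3333) + (-2.1667)·(-1.6667) + (-3.1667)·(1.3333) + (-1.1667)·(-0.6667) + (-1.1667)·(1.3333) + (3.8333)·(-1.6667)) / 5 = -2.6667/5 = -0.5333
  S[X_1,X_3] = ((3.8333)·(4.1667) + (-2.1667)·(-2.8333) + (-3.1667)·(-0.8333) + (-1.1667)·(3.1667) + (-1.1667)·(-0.8333) + (3.8333)·(-2.8333)) / 5 = 11.1667/5 = 2.2333
  S[X_2,X_2] = ((1.3333)·(1.3333) + (-1.6667)·(-1.6667) + (1.3333)·(1.3333) + (-0.6667)·(-0.6667) + (1.3333)·(1.3333) + (-1.6667)·(-1.6667)) / 5 = 11.3333/5 = 2.2667
  S[X_2,X_3] = ((1.3333)·(4.1667) + (-1.6667)·(-2.8333) + (1.3333)·(-0.8333) + (-0.6667)·(3.1667) + (1.3333)·(-0.8333) + (-1.6667)·(-2.8333)) / 5 = 10.6667/5 = 2.1333
  S[X_3,X_3] = ((4.1667)·(4.1667) + (-2.8333)·(-2.8333) + (-0.8333)·(-0.8333) + (3.1667)·(3.1667) + (-0.8333)·(-0.8333) + (-2.8333)·(-2.8333)) / 5 = 44.8333/5 = 8.9667

S is symmetric (S[j,i] = S[i,j]). Assembling:

S = [[9.3667, -0.5333, 2.2333],
 [-0.5333, 2.2667, 2.1333],
 [2.2333, 2.1333, 8.9667]]


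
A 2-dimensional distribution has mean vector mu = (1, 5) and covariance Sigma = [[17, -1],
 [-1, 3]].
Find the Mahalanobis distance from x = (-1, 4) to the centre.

Step 1 — centre the observation: (x - mu) = (-2, -1).

Step 2 — invert Sigma. det(Sigma) = 17·3 - (-1)² = 50.
  Sigma^{-1} = (1/det) · [[d, -b], [-b, a]] = [[0.06, 0.02],
 [0.02, 0.34]].

Step 3 — form the quadratic (x - mu)^T · Sigma^{-1} · (x - mu):
  Sigma^{-1} · (x - mu) = (-0.14, -0.38).
  (x - mu)^T · [Sigma^{-1} · (x - mu)] = (-2)·(-0.14) + (-1)·(-0.38) = 0.66.

Step 4 — take square root: d = √(0.66) ≈ 0.8124.

d(x, mu) = √(0.66) ≈ 0.8124


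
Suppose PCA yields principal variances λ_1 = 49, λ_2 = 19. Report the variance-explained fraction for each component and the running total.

Step 1 — total variance = trace(Sigma) = Σ λ_i = 49 + 19 = 68.

Step 2 — fraction explained by component i = λ_i / Σ λ:
  PC1: 49/68 = 0.7206
  PC2: 19/68 = 0.2794

Step 3 — cumulative fraction after k components = (λ_1 + ... + λ_k) / Σ λ:
  k = 1: 49/68 = 0.7206
  k = 2: (49 + 19)/68 = 68/68 = 1

Summary (fraction, with percent):

explained: PC1 0.7206 (72.06%), PC2 0.2794 (27.94%);  cumulative: 0.7206, 1


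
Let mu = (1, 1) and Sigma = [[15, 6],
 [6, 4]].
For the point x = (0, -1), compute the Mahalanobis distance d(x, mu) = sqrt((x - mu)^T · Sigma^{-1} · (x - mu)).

Step 1 — centre the observation: (x - mu) = (-1, -2).

Step 2 — invert Sigma. det(Sigma) = 15·4 - (6)² = 24.
  Sigma^{-1} = (1/det) · [[d, -b], [-b, a]] = [[0.1667, -0.25],
 [-0.25, 0.625]].

Step 3 — form the quadratic (x - mu)^T · Sigma^{-1} · (x - mu):
  Sigma^{-1} · (x - mu) = (0.3333, -1).
  (x - mu)^T · [Sigma^{-1} · (x - mu)] = (-1)·(0.3333) + (-2)·(-1) = 1.6667.

Step 4 — take square root: d = √(1.6667) ≈ 1.291.

d(x, mu) = √(1.6667) ≈ 1.291


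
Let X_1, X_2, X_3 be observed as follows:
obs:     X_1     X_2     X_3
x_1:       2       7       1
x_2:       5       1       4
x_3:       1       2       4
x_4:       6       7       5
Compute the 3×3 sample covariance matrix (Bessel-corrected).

Step 1 — column means:
  mean(X_1) = (2 + 5 + 1 + 6) / 4 = 14/4 = 3.5
  mean(X_2) = (7 + 1 + 2 + 7) / 4 = 17/4 = 4.25
  mean(X_3) = (1 + 4 + 4 + 5) / 4 = 14/4 = 3.5

Step 2 — sample covariance S[i,j] = (1/(n-1)) · Σ_k (x_{k,i} - mean_i) · (x_{k,j} - mean_j), with n-1 = 3.
  S[X_1,X_1] = ((-1.5)·(-1.5) + (1.5)·(1.5) + (-2.5)·(-2.5) + (2.5)·(2.5)) / 3 = 17/3 = 5.6667
  S[X_1,X_2] = ((-1.5)·(2.75) + (1.5)·(-3.25) + (-2.5)·(-2.25) + (2.5)·(2.75)) / 3 = 3.5/3 = 1.1667
  S[X_1,X_3] = ((-1.5)·(-2.5) + (1.5)·(0.5) + (-2.5)·(0.5) + (2.5)·(1.5)) / 3 = 7/3 = 2.3333
  S[X_2,X_2] = ((2.75)·(2.75) + (-3.25)·(-3.25) + (-2.25)·(-2.25) + (2.75)·(2.75)) / 3 = 30.75/3 = 10.25
  S[X_2,X_3] = ((2.75)·(-2.5) + (-3.25)·(0.5) + (-2.25)·(0.5) + (2.75)·(1.5)) / 3 = -5.5/3 = -1.8333
  S[X_3,X_3] = ((-2.5)·(-2.5) + (0.5)·(0.5) + (0.5)·(0.5) + (1.5)·(1.5)) / 3 = 9/3 = 3

S is symmetric (S[j,i] = S[i,j]). Assembling:

S = [[5.6667, 1.1667, 2.3333],
 [1.1667, 10.25, -1.8333],
 [2.3333, -1.8333, 3]]


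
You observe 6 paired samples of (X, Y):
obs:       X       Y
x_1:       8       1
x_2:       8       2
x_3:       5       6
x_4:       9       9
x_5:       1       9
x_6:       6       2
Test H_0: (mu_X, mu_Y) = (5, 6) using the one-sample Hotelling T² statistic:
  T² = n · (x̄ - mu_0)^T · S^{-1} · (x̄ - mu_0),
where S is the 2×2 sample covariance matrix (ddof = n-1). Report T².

Step 1 — sample mean vector:
  mean(X) = (8 + 8 + 5 + 9 + 1 + 6) / 6 = 37/6 = 6.1667
  mean(Y) = (1 + 2 + 6 + 9 + 9 + 2) / 6 = 29/6 = 4.8333
  x̄ = (6.1667, 4.8333),  deviation x̄ - mu_0 = (6.1667, 4.8333) - (5, 6) = (1.1667, -1.1667).

Step 2 — sample covariance matrix, S[i,j] = (1/(n-1)) · Σ_k (x_{k,i} - mean_i) · (x_{k,j} - mean_j), divisor n-1 = 5:
  S[X,X] = ((1.8333)·(1.8333) + (1.8333)·(1.8333) + (-1.1667)·(-1.1667) + (2.8333)·(2.8333) + (-5.1667)·(-5.1667) + (-0.1667)·(-0.1667)) / 5 = 42.8333/5 = 8.5667
  S[X,Y] = ((1.8333)·(-3.8333) + (1.8333)·(-2.8333) + (-1.1667)·(1.1667) + (2.8333)·(4.1667) + (-5.1667)·(4.1667) + (-0.1667)·(-2.8333)) / 5 = -22.8333/5 = -4.5667
  S[Y,Y] = ((-3.8333)·(-3.8333) + (-2.8333)·(-2.8333) + (1.1667)·(1.1667) + (4.1667)·(4.1667) + (4.1667)·(4.1667) + (-2.8333)·(-2.8333)) / 5 = 66.8333/5 = 13.3667
  S = [[8.5667, -4.5667],
 [-4.5667, 13.3667]].

Step 3 — invert S. det(S) = 8.5667·13.3667 - (-4.5667)² = 93.6533.
  S^{-1} = (1/det) · [[d, -b], [-b, a]] = [[0.1427, 0.0488],
 [0.0488, 0.0915]].

Step 4 — quadratic form (x̄ - mu_0)^T · S^{-1} · (x̄ - mu_0):
  S^{-1} · (x̄ - mu_0) = (0.1096, -0.0498),
  (x̄ - mu_0)^T · [...] = (1.1667)·(0.1096) + (-1.1667)·(-0.0498) = 0.186.

Step 5 — scale by n: T² = 6 · 0.186 = 1.1162.

T² ≈ 1.1162


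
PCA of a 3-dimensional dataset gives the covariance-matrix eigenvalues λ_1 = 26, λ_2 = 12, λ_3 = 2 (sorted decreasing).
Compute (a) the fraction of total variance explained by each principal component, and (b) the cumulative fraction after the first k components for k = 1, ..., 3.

Step 1 — total variance = trace(Sigma) = Σ λ_i = 26 + 12 + 2 = 40.

Step 2 — fraction explained by component i = λ_i / Σ λ:
  PC1: 26/40 = 0.65
  PC2: 12/40 = 0.3
  PC3: 2/40 = 0.05

Step 3 — cumulative fraction after k components = (λ_1 + ... + λ_k) / Σ λ:
  k = 1: 26/40 = 0.65
  k = 2: (26 + 12)/40 = 38/40 = 0.95
  k = 3: (26 + 12 + 2)/40 = 40/40 = 1

Summary (fraction, with percent):

explained: PC1 0.65 (65%), PC2 0.3 (30%), PC3 0.05 (5%);  cumulative: 0.65, 0.95, 1


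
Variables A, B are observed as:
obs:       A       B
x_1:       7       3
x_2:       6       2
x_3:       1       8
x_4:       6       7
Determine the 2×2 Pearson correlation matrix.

Step 1 — column means:
  mean(A) = (7 + 6 + 1 + 6) / 4 = 20/4 = 5
  mean(B) = (3 + 2 + 8 + 7) / 4 = 20/4 = 5

Step 2 — sample variances and covariances s[i,j] = (1/(n-1)) · Σ_k (x_{k,i} - mean_i) · (x_{k,j} - mean_j), with n-1 = 3:
  s[A,A] = ((2)·(2) + (1)·(1) + (-4)·(-4) + (1)·(1)) / 3 = 22/3 = 7.3333
  s[A,B] = ((2)·(-2) + (1)·(-3) + (-4)·(3) + (1)·(2)) / 3 = -17/3 = -5.6667
  s[B,B] = ((-2)·(-2) + (-3)·(-3) + (3)·(3) + (2)·(2)) / 3 = 26/3 = 8.6667
  Sample standard deviations s_i = √(s[i,i]):
  s(A) = √(7.3333) = 2.708
  s(B) = √(8.6667) = 2.9439

Step 3 — r_{ij} = s_{ij} / (s_i · s_j):
  r[A,A] = 1 (diagonal).
  r[A,B] = -5.6667 / (2.708 · 2.9439) = -5.6667 / 7.9722 = -0.7108
  r[B,B] = 1 (diagonal).

R is symmetric with unit diagonal. Assembling:

R = [[1, -0.7108],
 [-0.7108, 1]]


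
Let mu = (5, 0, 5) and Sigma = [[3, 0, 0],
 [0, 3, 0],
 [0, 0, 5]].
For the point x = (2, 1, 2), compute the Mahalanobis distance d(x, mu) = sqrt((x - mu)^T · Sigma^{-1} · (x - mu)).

Step 1 — centre the observation: (x - mu) = (-3, 1, -3).

Step 2 — invert Sigma (cofactor / det for 3×3, or solve directly):
  Sigma^{-1} = [[0.3333, 0, 0],
 [0, 0.3333, 0],
 [0, 0, 0.2]].

Step 3 — form the quadratic (x - mu)^T · Sigma^{-1} · (x - mu):
  Sigma^{-1} · (x - mu) = (-1, 0.3333, -0.6).
  (x - mu)^T · [Sigma^{-1} · (x - mu)] = (-3)·(-1) + (1)·(0.3333) + (-3)·(-0.6) = 5.1333.

Step 4 — take square root: d = √(5.1333) ≈ 2.2657.

d(x, mu) = √(5.1333) ≈ 2.2657


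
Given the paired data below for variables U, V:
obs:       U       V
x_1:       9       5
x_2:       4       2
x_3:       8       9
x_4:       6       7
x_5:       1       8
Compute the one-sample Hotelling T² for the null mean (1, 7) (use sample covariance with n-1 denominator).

Step 1 — sample mean vector:
  mean(U) = (9 + 4 + 8 + 6 + 1) / 5 = 28/5 = 5.6
  mean(V) = (5 + 2 + 9 + 7 + 8) / 5 = 31/5 = 6.2
  x̄ = (5.6, 6.2),  deviation x̄ - mu_0 = (5.6, 6.2) - (1, 7) = (4.6, -0.8).

Step 2 — sample covariance matrix, S[i,j] = (1/(n-1)) · Σ_k (x_{k,i} - mean_i) · (x_{k,j} - mean_j), divisor n-1 = 4:
  S[U,U] = ((3.4)·(3.4) + (-1.6)·(-1.6) + (2.4)·(2.4) + (0.4)·(0.4) + (-4.6)·(-4.6)) / 4 = 41.2/4 = 10.3
  S[U,V] = ((3.4)·(-1.2) + (-1.6)·(-4.2) + (2.4)·(2.8) + (0.4)·(0.8) + (-4.6)·(1.8)) / 4 = 1.4/4 = 0.35
  S[V,V] = ((-1.2)·(-1.2) + (-4.2)·(-4.2) + (2.8)·(2.8) + (0.8)·(0.8) + (1.8)·(1.8)) / 4 = 30.8/4 = 7.7
  S = [[10.3, 0.35],
 [0.35, 7.7]].

Step 3 — invert S. det(S) = 10.3·7.7 - (0.35)² = 79.1875.
  S^{-1} = (1/det) · [[d, -b], [-b, a]] = [[0.0972, -0.0044],
 [-0.0044, 0.1301]].

Step 4 — quadratic form (x̄ - mu_0)^T · S^{-1} · (x̄ - mu_0):
  S^{-1} · (x̄ - mu_0) = (0.4508, -0.1244),
  (x̄ - mu_0)^T · [...] = (4.6)·(0.4508) + (-0.8)·(-0.1244) = 2.1733.

Step 5 — scale by n: T² = 5 · 2.1733 = 10.8666.

T² ≈ 10.8666


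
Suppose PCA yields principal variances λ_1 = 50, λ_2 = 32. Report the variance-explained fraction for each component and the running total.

Step 1 — total variance = trace(Sigma) = Σ λ_i = 50 + 32 = 82.

Step 2 — fraction explained by component i = λ_i / Σ λ:
  PC1: 50/82 = 0.6098
  PC2: 32/82 = 0.3902

Step 3 — cumulative fraction after k components = (λ_1 + ... + λ_k) / Σ λ:
  k = 1: 50/82 = 0.6098
  k = 2: (50 + 32)/82 = 82/82 = 1

Summary (fraction, with percent):

explained: PC1 0.6098 (60.98%), PC2 0.3902 (39.02%);  cumulative: 0.6098, 1


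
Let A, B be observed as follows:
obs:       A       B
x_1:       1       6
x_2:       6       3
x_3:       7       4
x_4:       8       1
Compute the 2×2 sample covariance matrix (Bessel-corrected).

Step 1 — column means:
  mean(A) = (1 + 6 + 7 + 8) / 4 = 22/4 = 5.5
  mean(B) = (6 + 3 + 4 + 1) / 4 = 14/4 = 3.5

Step 2 — sample covariance S[i,j] = (1/(n-1)) · Σ_k (x_{k,i} - mean_i) · (x_{k,j} - mean_j), with n-1 = 3.
  S[A,A] = ((-4.5)·(-4.5) + (0.5)·(0.5) + (1.5)·(1.5) + (2.5)·(2.5)) / 3 = 29/3 = 9.6667
  S[A,B] = ((-4.5)·(2.5) + (0.5)·(-0.5) + (1.5)·(0.5) + (2.5)·(-2.5)) / 3 = -17/3 = -5.6667
  S[B,B] = ((2.5)·(2.5) + (-0.5)·(-0.5) + (0.5)·(0.5) + (-2.5)·(-2.5)) / 3 = 13/3 = 4.3333

S is symmetric (S[j,i] = S[i,j]). Assembling:

S = [[9.6667, -5.6667],
 [-5.6667, 4.3333]]


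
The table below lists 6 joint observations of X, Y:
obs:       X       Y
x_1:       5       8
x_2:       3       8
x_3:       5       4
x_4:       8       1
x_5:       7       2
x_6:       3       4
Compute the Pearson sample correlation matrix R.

Step 1 — column means:
  mean(X) = (5 + 3 + 5 + 8 + 7 + 3) / 6 = 31/6 = 5.1667
  mean(Y) = (8 + 8 + 4 + 1 + 2 + 4) / 6 = 27/6 = 4.5

Step 2 — sample variances and covariances s[i,j] = (1/(n-1)) · Σ_k (x_{k,i} - mean_i) · (x_{k,j} - mean_j), with n-1 = 5:
  s[X,X] = ((-0.1667)·(-0.1667) + (-2.1667)·(-2.1667) + (-0.1667)·(-0.1667) + (2.8333)·(2.8333) + (1.8333)·(1.8333) + (-2.1667)·(-2.1667)) / 5 = 20.8333/5 = 4.1667
  s[X,Y] = ((-0.1667)·(3.5) + (-2.1667)·(3.5) + (-0.1667)·(-0.5) + (2.8333)·(-3.5) + (1.8333)·(-2.5) + (-2.1667)·(-0.5)) / 5 = -21.5/5 = -4.3
  s[Y,Y] = ((3.5)·(3.5) + (3.5)·(3.5) + (-0.5)·(-0.5) + (-3.5)·(-3.5) + (-2.5)·(-2.5) + (-0.5)·(-0.5)) / 5 = 43.5/5 = 8.7
  Sample standard deviations s_i = √(s[i,i]):
  s(X) = √(4.1667) = 2.0412
  s(Y) = √(8.7) = 2.9496

Step 3 — r_{ij} = s_{ij} / (s_i · s_j):
  r[X,X] = 1 (diagonal).
  r[X,Y] = -4.3 / (2.0412 · 2.9496) = -4.3 / 6.0208 = -0.7142
  r[Y,Y] = 1 (diagonal).

R is symmetric with unit diagonal. Assembling:

R = [[1, -0.7142],
 [-0.7142, 1]]


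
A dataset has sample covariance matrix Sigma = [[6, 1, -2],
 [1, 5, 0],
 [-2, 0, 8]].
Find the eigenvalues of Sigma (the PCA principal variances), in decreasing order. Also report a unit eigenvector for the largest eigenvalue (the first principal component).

Step 1 — characteristic polynomial p(λ) = det(λI - Sigma) = λ³ - tr·λ² + c_1·λ - det, where tr = trace, c_1 = sum of the principal 2×2 minors, det = det(Sigma):
  tr = 6 + 5 + 8 = 19,
  c_1 = (6·5 - (1)²) + (6·8 - (-2)²) + (5·8 - (0)²) = 29 + 44 + 40 = 113,
  det = 6·(5·8 - (0)²) - (1)·((1)·8 - (0)·(-2)) + (-2)·((1)·(0) - 5·(-2)) = 6·(40) - (1)·(8) + (-2)·(10) = 212.
  So p(λ) = λ³ - 19λ² + 113λ - 212.
Step 2 — look for an integer root (rational root theorem: any rational root is an integer divisor of 212). Testing λ = 4:
  p(4) = 64 - 304 + 452 - 212 = 0  ✓
  Dividing out (λ - 4): p(λ) = (λ - 4)(λ² - 15λ + 53).
Step 3 — remaining eigenvalues from the quadratic λ² - 15λ + 53 = 0:
  Δ = 15² - 4·53 = 225 - 212 = 13,  λ = (15 ± √13)/2 = (15 ± 3.6056)/2 ≈ 9.3028 or 5.6972.
  Sorted: λ_1 = 9.3028,  λ_2 = 5.6972,  λ_3 = 4  (check: sum = 19 = tr ✓).

Step 4 — unit eigenvector for λ_1 ≈ 9.3028: v spans the null space of (Sigma - λ_1 I), whose rows are
  r_1 = (-3.3028, 1, -2),  r_2 = (1, -4.3028, 0),  r_3 = (-2, 0, -1.3028).
  v is orthogonal to every row, so take v ∝ r_1 × r_2 = ((1)·(0) - (-2)·(-4.3028), (-2)·(1) - (-3.3028)·(0), (-3.3028)·(-4.3028) - (1)·(1)) ≈ (-8.6056, -2, 13.2111).
  Rescale (multiply by -1 so the first nonzero entry is positive): u = (8.6056, 2, -13.2111).
  ||u|| = √((8.6056)² + (2)² + (-13.2111)²) = √(252.5887) ≈ 15.893,  v_1 = u/||u|| ≈ (0.5415, 0.1258, -0.8313) (||v_1|| = 1).

λ_1 = 9.3028,  λ_2 = 5.6972,  λ_3 = 4;  v_1 ≈ (0.5415, 0.1258, -0.8313)


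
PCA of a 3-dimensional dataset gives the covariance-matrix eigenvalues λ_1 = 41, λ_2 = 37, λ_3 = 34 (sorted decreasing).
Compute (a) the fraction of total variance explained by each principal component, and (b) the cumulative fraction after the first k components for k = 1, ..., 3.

Step 1 — total variance = trace(Sigma) = Σ λ_i = 41 + 37 + 34 = 112.

Step 2 — fraction explained by component i = λ_i / Σ λ:
  PC1: 41/112 = 0.3661
  PC2: 37/112 = 0.3304
  PC3: 34/112 = 0.3036

Step 3 — cumulative fraction after k components = (λ_1 + ... + λ_k) / Σ λ:
  k = 1: 41/112 = 0.3661
  k = 2: (41 + 37)/112 = 78/112 = 0.6964
  k = 3: (41 + 37 + 34)/112 = 112/112 = 1

Summary (fraction, with percent):

explained: PC1 0.3661 (36.61%), PC2 0.3304 (33.04%), PC3 0.3036 (30.36%);  cumulative: 0.3661, 0.6964, 1


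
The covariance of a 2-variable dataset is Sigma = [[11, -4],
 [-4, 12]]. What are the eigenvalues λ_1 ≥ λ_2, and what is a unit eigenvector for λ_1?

Step 1 — characteristic polynomial of 2×2 Sigma:
  det(Sigma - λI) = λ² - trace · λ + det = 0.
  trace = 11 + 12 = 23, det = 11·12 - (-4)² = 116.
Step 2 — discriminant:
  Δ = trace² - 4·det = 529 - 464 = 65.
Step 3 — eigenvalues:
  λ = (trace ± √Δ)/2 = (23 ± 8.0623)/2,
  λ_1 = 15.5311,  λ_2 = 7.4689.

Step 4 — unit eigenvector for λ_1: solve (Sigma - λ_1 I)v = 0. First row:
  (11 - 15.5311)·v_x + (-4)·v_y = 0, i.e. (-4.5311)·v_x + (-4)·v_y = 0,
  so v ∝ (b, λ_1 - a) = (-4, 4.5311); multiply by -1 so the first entry is positive: u = (4, -4.5311).
  ||u|| = √((4)² + (-4.5311)²) = √(36.5311) ≈ 6.0441,
  v_1 = u/||u|| ≈ (0.6618, -0.7497) (||v_1|| = 1).

λ_1 = 15.5311,  λ_2 = 7.4689;  v_1 ≈ (0.6618, -0.7497)


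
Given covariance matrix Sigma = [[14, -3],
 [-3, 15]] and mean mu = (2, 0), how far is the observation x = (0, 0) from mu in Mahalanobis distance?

Step 1 — centre the observation: (x - mu) = (-2, 0).

Step 2 — invert Sigma. det(Sigma) = 14·15 - (-3)² = 201.
  Sigma^{-1} = (1/det) · [[d, -b], [-b, a]] = [[0.0746, 0.0149],
 [0.0149, 0.0697]].

Step 3 — form the quadratic (x - mu)^T · Sigma^{-1} · (x - mu):
  Sigma^{-1} · (x - mu) = (-0.1493, -0.0299).
  (x - mu)^T · [Sigma^{-1} · (x - mu)] = (-2)·(-0.1493) + (0)·(-0.0299) = 0.2985.

Step 4 — take square root: d = √(0.2985) ≈ 0.5464.

d(x, mu) = √(0.2985) ≈ 0.5464


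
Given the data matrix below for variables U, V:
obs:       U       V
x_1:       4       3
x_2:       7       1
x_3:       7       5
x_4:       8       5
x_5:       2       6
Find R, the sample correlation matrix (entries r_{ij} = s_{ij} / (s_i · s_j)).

Step 1 — column means:
  mean(U) = (4 + 7 + 7 + 8 + 2) / 5 = 28/5 = 5.6
  mean(V) = (3 + 1 + 5 + 5 + 6) / 5 = 20/5 = 4

Step 2 — sample variances and covariances s[i,j] = (1/(n-1)) · Σ_k (x_{k,i} - mean_i) · (x_{k,j} - mean_j), with n-1 = 4:
  s[U,U] = ((-1.6)·(-1.6) + (1.4)·(1.4) + (1.4)·(1.4) + (2.4)·(2.4) + (-3.6)·(-3.6)) / 4 = 25.2/4 = 6.3
  s[U,V] = ((-1.6)·(-1) + (1.4)·(-3) + (1.4)·(1) + (2.4)·(1) + (-3.6)·(2)) / 4 = -6/4 = -1.5
  s[V,V] = ((-1)·(-1) + (-3)·(-3) + (1)·(1) + (1)·(1) + (2)·(2)) / 4 = 16/4 = 4
  Sample standard deviations s_i = √(s[i,i]):
  s(U) = √(6.3) = 2.51
  s(V) = √(4) = 2

Step 3 — r_{ij} = s_{ij} / (s_i · s_j):
  r[U,U] = 1 (diagonal).
  r[U,V] = -1.5 / (2.51 · 2) = -1.5 / 5.02 = -0.2988
  r[V,V] = 1 (diagonal).

R is symmetric with unit diagonal. Assembling:

R = [[1, -0.2988],
 [-0.2988, 1]]


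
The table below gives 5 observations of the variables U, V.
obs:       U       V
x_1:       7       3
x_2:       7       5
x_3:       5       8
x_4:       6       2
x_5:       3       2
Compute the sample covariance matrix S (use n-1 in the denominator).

Step 1 — column means:
  mean(U) = (7 + 7 + 5 + 6 + 3) / 5 = 28/5 = 5.6
  mean(V) = (3 + 5 + 8 + 2 + 2) / 5 = 20/5 = 4

Step 2 — sample covariance S[i,j] = (1/(n-1)) · Σ_k (x_{k,i} - mean_i) · (x_{k,j} - mean_j), with n-1 = 4.
  S[U,U] = ((1.4)·(1.4) + (1.4)·(1.4) + (-0.6)·(-0.6) + (0.4)·(0.4) + (-2.6)·(-2.6)) / 4 = 11.2/4 = 2.8
  S[U,V] = ((1.4)·(-1) + (1.4)·(1) + (-0.6)·(4) + (0.4)·(-2) + (-2.6)·(-2)) / 4 = 2/4 = 0.5
  S[V,V] = ((-1)·(-1) + (1)·(1) + (4)·(4) + (-2)·(-2) + (-2)·(-2)) / 4 = 26/4 = 6.5

S is symmetric (S[j,i] = S[i,j]). Assembling:

S = [[2.8, 0.5],
 [0.5, 6.5]]


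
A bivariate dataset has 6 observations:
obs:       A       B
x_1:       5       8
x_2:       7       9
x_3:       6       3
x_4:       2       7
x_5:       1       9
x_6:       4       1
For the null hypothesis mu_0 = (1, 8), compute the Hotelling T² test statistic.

Step 1 — sample mean vector:
  mean(A) = (5 + 7 + 6 + 2 + 1 + 4) / 6 = 25/6 = 4.1667
  mean(B) = (8 + 9 + 3 + 7 + 9 + 1) / 6 = 37/6 = 6.1667
  x̄ = (4.1667, 6.1667),  deviation x̄ - mu_0 = (4.1667, 6.1667) - (1, 8) = (3.1667, -1.8333).

Step 2 — sample covariance matrix, S[i,j] = (1/(n-1)) · Σ_k (x_{k,i} - mean_i) · (x_{k,j} - mean_j), divisor n-1 = 5:
  S[A,A] = ((0.8333)·(0.8333) + (2.8333)·(2.8333) + (1.8333)·(1.8333) + (-2.1667)·(-2.1667) + (-3.1667)·(-3.1667) + (-0.1667)·(-0.1667)) / 5 = 26.8333/5 = 5.3667
  S[A,B] = ((0.8333)·(1.8333) + (2.8333)·(2.8333) + (1.8333)·(-3.1667) + (-2.1667)·(0.8333) + (-3.1667)·(2.8333) + (-0.1667)·(-5.1667)) / 5 = -6.1667/5 = -1.2333
  S[B,B] = ((1.8333)·(1.8333) + (2.8333)·(2.8333) + (-3.1667)·(-3.1667) + (0.8333)·(0.8333) + (2.8333)·(2.8333) + (-5.1667)·(-5.1667)) / 5 = 56.8333/5 = 11.3667
  S = [[5.3667, -1.2333],
 [-1.2333, 11.3667]].

Step 3 — invert S. det(S) = 5.3667·11.3667 - (-1.2333)² = 59.48.
  S^{-1} = (1/det) · [[d, -b], [-b, a]] = [[0.1911, 0.0207],
 [0.0207, 0.0902]].

Step 4 — quadratic form (x̄ - mu_0)^T · S^{-1} · (x̄ - mu_0):
  S^{-1} · (x̄ - mu_0) = (0.5671, -0.0998),
  (x̄ - mu_0)^T · [...] = (3.1667)·(0.5671) + (-1.8333)·(-0.0998) = 1.9788.

Step 5 — scale by n: T² = 6 · 1.9788 = 11.8729.

T² ≈ 11.8729


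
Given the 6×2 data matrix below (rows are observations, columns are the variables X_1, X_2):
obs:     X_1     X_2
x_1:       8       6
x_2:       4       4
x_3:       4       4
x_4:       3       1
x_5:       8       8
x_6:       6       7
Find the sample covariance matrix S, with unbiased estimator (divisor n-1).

Step 1 — column means:
  mean(X_1) = (8 + 4 + 4 + 3 + 8 + 6) / 6 = 33/6 = 5.5
  mean(X_2) = (6 + 4 + 4 + 1 + 8 + 7) / 6 = 30/6 = 5

Step 2 — sample covariance S[i,j] = (1/(n-1)) · Σ_k (x_{k,i} - mean_i) · (x_{k,j} - mean_j), with n-1 = 5.
  S[X_1,X_1] = ((2.5)·(2.5) + (-1.5)·(-1.5) + (-1.5)·(-1.5) + (-2.5)·(-2.5) + (2.5)·(2.5) + (0.5)·(0.5)) / 5 = 23.5/5 = 4.7
  S[X_1,X_2] = ((2.5)·(1) + (-1.5)·(-1) + (-1.5)·(-1) + (-2.5)·(-4) + (2.5)·(3) + (0.5)·(2)) / 5 = 24/5 = 4.8
  S[X_2,X_2] = ((1)·(1) + (-1)·(-1) + (-1)·(-1) + (-4)·(-4) + (3)·(3) + (2)·(2)) / 5 = 32/5 = 6.4

S is symmetric (S[j,i] = S[i,j]). Assembling:

S = [[4.7, 4.8],
 [4.8, 6.4]]


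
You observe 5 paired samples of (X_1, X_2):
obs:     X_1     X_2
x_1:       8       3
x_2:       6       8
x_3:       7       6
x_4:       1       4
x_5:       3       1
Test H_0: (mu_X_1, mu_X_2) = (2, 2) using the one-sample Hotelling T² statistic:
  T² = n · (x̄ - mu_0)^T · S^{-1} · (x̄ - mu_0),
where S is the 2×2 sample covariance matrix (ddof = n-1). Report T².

Step 1 — sample mean vector:
  mean(X_1) = (8 + 6 + 7 + 1 + 3) / 5 = 25/5 = 5
  mean(X_2) = (3 + 8 + 6 + 4 + 1) / 5 = 22/5 = 4.4
  x̄ = (5, 4.4),  deviation x̄ - mu_0 = (5, 4.4) - (2, 2) = (3, 2.4).

Step 2 — sample covariance matrix, S[i,j] = (1/(n-1)) · Σ_k (x_{k,i} - mean_i) · (x_{k,j} - mean_j), divisor n-1 = 4:
  S[X_1,X_1] = ((3)·(3) + (1)·(1) + (2)·(2) + (-4)·(-4) + (-2)·(-2)) / 4 = 34/4 = 8.5
  S[X_1,X_2] = ((3)·(-1.4) + (1)·(3.6) + (2)·(1.6) + (-4)·(-0.4) + (-2)·(-3.4)) / 4 = 11/4 = 2.75
  S[X_2,X_2] = ((-1.4)·(-1.4) + (3.6)·(3.6) + (1.6)·(1.6) + (-0.4)·(-0.4) + (-3.4)·(-3.4)) / 4 = 29.2/4 = 7.3
  S = [[8.5, 2.75],
 [2.75, 7.3]].

Step 3 — invert S. det(S) = 8.5·7.3 - (2.75)² = 54.4875.
  S^{-1} = (1/det) · [[d, -b], [-b, a]] = [[0.134, -0.0505],
 [-0.0505, 0.156]].

Step 4 — quadratic form (x̄ - mu_0)^T · S^{-1} · (x̄ - mu_0):
  S^{-1} · (x̄ - mu_0) = (0.2808, 0.223),
  (x̄ - mu_0)^T · [...] = (3)·(0.2808) + (2.4)·(0.223) = 1.3776.

Step 5 — scale by n: T² = 5 · 1.3776 = 6.8878.

T² ≈ 6.8878


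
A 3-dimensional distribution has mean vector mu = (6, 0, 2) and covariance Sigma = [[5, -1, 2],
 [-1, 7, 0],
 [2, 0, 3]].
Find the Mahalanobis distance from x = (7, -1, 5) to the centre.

Step 1 — centre the observation: (x - mu) = (1, -1, 3).

Step 2 — invert Sigma (cofactor / det for 3×3, or solve directly):
  Sigma^{-1} = [[0.2838, 0.0405, -0.1892],
 [0.0405, 0.1486, -0.027],
 [-0.1892, -0.027, 0.4595]].

Step 3 — form the quadratic (x - mu)^T · Sigma^{-1} · (x - mu):
  Sigma^{-1} · (x - mu) = (-0.3243, -0.1892, 1.2162).
  (x - mu)^T · [Sigma^{-1} · (x - mu)] = (1)·(-0.3243) + (-1)·(-0.1892) + (3)·(1.2162) = 3.5135.

Step 4 — take square root: d = √(3.5135) ≈ 1.8744.

d(x, mu) = √(3.5135) ≈ 1.8744


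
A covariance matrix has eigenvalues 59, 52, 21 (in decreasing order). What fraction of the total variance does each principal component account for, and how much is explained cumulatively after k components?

Step 1 — total variance = trace(Sigma) = Σ λ_i = 59 + 52 + 21 = 132.

Step 2 — fraction explained by component i = λ_i / Σ λ:
  PC1: 59/132 = 0.447
  PC2: 52/132 = 0.3939
  PC3: 21/132 = 0.1591

Step 3 — cumulative fraction after k components = (λ_1 + ... + λ_k) / Σ λ:
  k = 1: 59/132 = 0.447
  k = 2: (59 + 52)/132 = 111/132 = 0.8409
  k = 3: (59 + 52 + 21)/132 = 132/132 = 1

Summary (fraction, with percent):

explained: PC1 0.447 (44.7%), PC2 0.3939 (39.39%), PC3 0.1591 (15.91%);  cumulative: 0.447, 0.8409, 1


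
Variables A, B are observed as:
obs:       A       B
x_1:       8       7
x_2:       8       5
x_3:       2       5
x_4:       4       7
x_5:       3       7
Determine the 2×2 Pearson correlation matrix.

Step 1 — column means:
  mean(A) = (8 + 8 + 2 + 4 + 3) / 5 = 25/5 = 5
  mean(B) = (7 + 5 + 5 + 7 + 7) / 5 = 31/5 = 6.2

Step 2 — sample variances and covariances s[i,j] = (1/(n-1)) · Σ_k (x_{k,i} - mean_i) · (x_{k,j} - mean_j), with n-1 = 4:
  s[A,A] = ((3)·(3) + (3)·(3) + (-3)·(-3) + (-1)·(-1) + (-2)·(-2)) / 4 = 32/4 = 8
  s[A,B] = ((3)·(0.8) + (3)·(-1.2) + (-3)·(-1.2) + (-1)·(0.8) + (-2)·(0.8)) / 4 = 0/4 = 0
  s[B,B] = ((0.8)·(0.8) + (-1.2)·(-1.2) + (-1.2)·(-1.2) + (0.8)·(0.8) + (0.8)·(0.8)) / 4 = 4.8/4 = 1.2
  Sample standard deviations s_i = √(s[i,i]):
  s(A) = √(8) = 2.8284
  s(B) = √(1.2) = 1.0954

Step 3 — r_{ij} = s_{ij} / (s_i · s_j):
  r[A,A] = 1 (diagonal).
  r[A,B] = 0 / (2.8284 · 1.0954) = 0 / 3.0984 = 0
  r[B,B] = 1 (diagonal).

R is symmetric with unit diagonal. Assembling:

R = [[1, 0],
 [0, 1]]


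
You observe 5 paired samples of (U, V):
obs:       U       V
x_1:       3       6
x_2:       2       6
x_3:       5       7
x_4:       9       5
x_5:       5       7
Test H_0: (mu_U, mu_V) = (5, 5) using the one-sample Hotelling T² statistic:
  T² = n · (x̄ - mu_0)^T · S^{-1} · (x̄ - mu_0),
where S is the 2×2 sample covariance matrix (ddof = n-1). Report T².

Step 1 — sample mean vector:
  mean(U) = (3 + 2 + 5 + 9 + 5) / 5 = 24/5 = 4.8
  mean(V) = (6 + 6 + 7 + 5 + 7) / 5 = 31/5 = 6.2
  x̄ = (4.8, 6.2),  deviation x̄ - mu_0 = (4.8, 6.2) - (5, 5) = (-0.2, 1.2).

Step 2 — sample covariance matrix, S[i,j] = (1/(n-1)) · Σ_k (x_{k,i} - mean_i) · (x_{k,j} - mean_j), divisor n-1 = 4:
  S[U,U] = ((-1.8)·(-1.8) + (-2.8)·(-2.8) + (0.2)·(0.2) + (4.2)·(4.2) + (0.2)·(0.2)) / 4 = 28.8/4 = 7.2
  S[U,V] = ((-1.8)·(-0.2) + (-2.8)·(-0.2) + (0.2)·(0.8) + (4.2)·(-1.2) + (0.2)·(0.8)) / 4 = -3.8/4 = -0.95
  S[V,V] = ((-0.2)·(-0.2) + (-0.2)·(-0.2) + (0.8)·(0.8) + (-1.2)·(-1.2) + (0.8)·(0.8)) / 4 = 2.8/4 = 0.7
  S = [[7.2, -0.95],
 [-0.95, 0.7]].

Step 3 — invert S. det(S) = 7.2·0.7 - (-0.95)² = 4.1375.
  S^{-1} = (1/det) · [[d, -b], [-b, a]] = [[0.1692, 0.2296],
 [0.2296, 1.7402]].

Step 4 — quadratic form (x̄ - mu_0)^T · S^{-1} · (x̄ - mu_0):
  S^{-1} · (x̄ - mu_0) = (0.2417, 2.0423),
  (x̄ - mu_0)^T · [...] = (-0.2)·(0.2417) + (1.2)·(2.0423) = 2.4024.

Step 5 — scale by n: T² = 5 · 2.4024 = 12.0121.

T² ≈ 12.0121


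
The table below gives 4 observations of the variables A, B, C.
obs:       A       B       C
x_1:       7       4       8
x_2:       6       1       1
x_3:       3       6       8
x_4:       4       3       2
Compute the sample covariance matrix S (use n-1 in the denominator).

Step 1 — column means:
  mean(A) = (7 + 6 + 3 + 4) / 4 = 20/4 = 5
  mean(B) = (4 + 1 + 6 + 3) / 4 = 14/4 = 3.5
  mean(C) = (8 + 1 + 8 + 2) / 4 = 19/4 = 4.75

Step 2 — sample covariance S[i,j] = (1/(n-1)) · Σ_k (x_{k,i} - mean_i) · (x_{k,j} - mean_j), with n-1 = 3.
  S[A,A] = ((2)·(2) + (1)·(1) + (-2)·(-2) + (-1)·(-1)) / 3 = 10/3 = 3.3333
  S[A,B] = ((2)·(0.5) + (1)·(-2.5) + (-2)·(2.5) + (-1)·(-0.5)) / 3 = -6/3 = -2
  S[A,C] = ((2)·(3.25) + (1)·(-3.75) + (-2)·(3.25) + (-1)·(-2.75)) / 3 = -1/3 = -0.3333
  S[B,B] = ((0.5)·(0.5) + (-2.5)·(-2.5) + (2.5)·(2.5) + (-0.5)·(-0.5)) / 3 = 13/3 = 4.3333
  S[B,C] = ((0.5)·(3.25) + (-2.5)·(-3.75) + (2.5)·(3.25) + (-0.5)·(-2.75)) / 3 = 20.5/3 = 6.8333
  S[C,C] = ((3.25)·(3.25) + (-3.75)·(-3.75) + (3.25)·(3.25) + (-2.75)·(-2.75)) / 3 = 42.75/3 = 14.25

S is symmetric (S[j,i] = S[i,j]). Assembling:

S = [[3.3333, -2, -0.3333],
 [-2, 4.3333, 6.8333],
 [-0.3333, 6.8333, 14.25]]


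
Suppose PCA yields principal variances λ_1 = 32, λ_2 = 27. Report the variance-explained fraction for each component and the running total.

Step 1 — total variance = trace(Sigma) = Σ λ_i = 32 + 27 = 59.

Step 2 — fraction explained by component i = λ_i / Σ λ:
  PC1: 32/59 = 0.5424
  PC2: 27/59 = 0.4576

Step 3 — cumulative fraction after k components = (λ_1 + ... + λ_k) / Σ λ:
  k = 1: 32/59 = 0.5424
  k = 2: (32 + 27)/59 = 59/59 = 1

Summary (fraction, with percent):

explained: PC1 0.5424 (54.24%), PC2 0.4576 (45.76%);  cumulative: 0.5424, 1


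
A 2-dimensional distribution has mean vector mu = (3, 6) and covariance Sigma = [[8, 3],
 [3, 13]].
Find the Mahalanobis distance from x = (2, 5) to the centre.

Step 1 — centre the observation: (x - mu) = (-1, -1).

Step 2 — invert Sigma. det(Sigma) = 8·13 - (3)² = 95.
  Sigma^{-1} = (1/det) · [[d, -b], [-b, a]] = [[0.1368, -0.0316],
 [-0.0316, 0.0842]].

Step 3 — form the quadratic (x - mu)^T · Sigma^{-1} · (x - mu):
  Sigma^{-1} · (x - mu) = (-0.1053, -0.0526).
  (x - mu)^T · [Sigma^{-1} · (x - mu)] = (-1)·(-0.1053) + (-1)·(-0.0526) = 0.1579.

Step 4 — take square root: d = √(0.1579) ≈ 0.3974.

d(x, mu) = √(0.1579) ≈ 0.3974


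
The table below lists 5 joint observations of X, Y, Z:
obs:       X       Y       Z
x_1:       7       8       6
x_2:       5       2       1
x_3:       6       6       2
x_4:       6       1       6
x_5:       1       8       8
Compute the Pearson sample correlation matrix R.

Step 1 — column means:
  mean(X) = (7 + 5 + 6 + 6 + 1) / 5 = 25/5 = 5
  mean(Y) = (8 + 2 + 6 + 1 + 8) / 5 = 25/5 = 5
  mean(Z) = (6 + 1 + 2 + 6 + 8) / 5 = 23/5 = 4.6

Step 2 — sample variances and covariances s[i,j] = (1/(n-1)) · Σ_k (x_{k,i} - mean_i) · (x_{k,j} - mean_j), with n-1 = 4:
  s[X,X] = ((2)·(2) + (0)·(0) + (1)·(1) + (1)·(1) + (-4)·(-4)) / 4 = 22/4 = 5.5
  s[X,Y] = ((2)·(3) + (0)·(-3) + (1)·(1) + (1)·(-4) + (-4)·(3)) / 4 = -9/4 = -2.25
  s[X,Z] = ((2)·(1.4) + (0)·(-3.6) + (1)·(-2.6) + (1)·(1.4) + (-4)·(3.4)) / 4 = -12/4 = -3
  s[Y,Y] = ((3)·(3) + (-3)·(-3) + (1)·(1) + (-4)·(-4) + (3)·(3)) / 4 = 44/4 = 11
  s[Y,Z] = ((3)·(1.4) + (-3)·(-3.6) + (1)·(-2.6) + (-4)·(1.4) + (3)·(3.4)) / 4 = 17/4 = 4.25
  s[Z,Z] = ((1.4)·(1.4) + (-3.6)·(-3.6) + (-2.6)·(-2.6) + (1.4)·(1.4) + (3.4)·(3.4)) / 4 = 35.2/4 = 8.8
  Sample standard deviations s_i = √(s[i,i]):
  s(X) = √(5.5) = 2.3452
  s(Y) = √(11) = 3.3166
  s(Z) = √(8.8) = 2.9665

Step 3 — r_{ij} = s_{ij} / (s_i · s_j):
  r[X,X] = 1 (diagonal).
  r[X,Y] = -2.25 / (2.3452 · 3.3166) = -2.25 / 7.7782 = -0.2893
  r[X,Z] = -3 / (2.3452 · 2.9665) = -3 / 6.957 = -0.4312
  r[Y,Y] = 1 (diagonal).
  r[Y,Z] = 4.25 / (3.3166 · 2.9665) = 4.25 / 9.8387 = 0.432
  r[Z,Z] = 1 (diagonal).

R is symmetric with unit diagonal. Assembling:

R = [[1, -0.2893, -0.4312],
 [-0.2893, 1, 0.432],
 [-0.4312, 0.432, 1]]
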